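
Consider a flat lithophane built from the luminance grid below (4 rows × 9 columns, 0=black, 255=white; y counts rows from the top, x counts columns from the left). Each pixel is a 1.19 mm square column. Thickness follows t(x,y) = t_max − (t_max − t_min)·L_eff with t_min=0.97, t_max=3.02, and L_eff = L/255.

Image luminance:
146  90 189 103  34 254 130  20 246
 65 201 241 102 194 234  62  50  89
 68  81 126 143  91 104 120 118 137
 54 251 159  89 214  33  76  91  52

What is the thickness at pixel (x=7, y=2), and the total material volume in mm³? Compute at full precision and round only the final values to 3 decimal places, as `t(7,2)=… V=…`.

span = t_max - t_min = 3.02 - 0.97 = 2.050
L(7,2) = 118, L_eff = 118/255 = 0.462745
t(7,2) = 3.02 - 2.050·0.462745 = 2.071
Σt over all 4·9 pixels = 74347/1020 ≈ 72.8892157
V = pitch²·Σt = 1.19²·74347/1020 = 103.218

t(7,2)=2.071 V=103.218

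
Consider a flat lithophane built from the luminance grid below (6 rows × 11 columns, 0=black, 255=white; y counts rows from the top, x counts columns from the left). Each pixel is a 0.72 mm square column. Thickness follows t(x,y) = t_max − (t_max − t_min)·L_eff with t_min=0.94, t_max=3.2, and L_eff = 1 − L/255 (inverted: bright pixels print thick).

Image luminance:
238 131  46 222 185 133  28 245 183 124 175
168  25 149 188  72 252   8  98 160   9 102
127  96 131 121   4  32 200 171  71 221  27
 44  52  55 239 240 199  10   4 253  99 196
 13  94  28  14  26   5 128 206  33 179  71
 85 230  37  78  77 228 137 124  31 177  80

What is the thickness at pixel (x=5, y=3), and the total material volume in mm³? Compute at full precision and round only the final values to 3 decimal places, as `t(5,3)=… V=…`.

span = t_max - t_min = 3.2 - 0.94 = 2.260
L(5,3) = 199, L_eff = 1 - 199/255 = 0.219608 (inverted)
t(5,3) = 3.2 - 2.260·0.219608 = 2.704
Σt over all 6·11 pixels = 275232/2125 ≈ 129.5209412
V = pitch²·Σt = 0.72²·275232/2125 = 67.144

t(5,3)=2.704 V=67.144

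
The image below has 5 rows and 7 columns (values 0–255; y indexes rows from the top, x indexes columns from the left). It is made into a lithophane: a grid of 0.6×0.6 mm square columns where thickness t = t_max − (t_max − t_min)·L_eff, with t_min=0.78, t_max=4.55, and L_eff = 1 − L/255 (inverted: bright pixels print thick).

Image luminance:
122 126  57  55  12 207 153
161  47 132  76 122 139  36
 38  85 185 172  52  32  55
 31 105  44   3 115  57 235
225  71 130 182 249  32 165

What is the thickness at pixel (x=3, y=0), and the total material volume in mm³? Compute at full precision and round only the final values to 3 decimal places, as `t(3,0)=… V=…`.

t(3,0)=1.593 V=29.563

span = t_max - t_min = 4.55 - 0.78 = 3.770
L(3,0) = 55, L_eff = 1 - 55/255 = 0.784314 (inverted)
t(3,0) = 4.55 - 3.770·0.784314 = 1.593
Σt over all 5·7 pixels = 349011/4250 ≈ 82.1202353
V = pitch²·Σt = 0.6²·349011/4250 = 29.563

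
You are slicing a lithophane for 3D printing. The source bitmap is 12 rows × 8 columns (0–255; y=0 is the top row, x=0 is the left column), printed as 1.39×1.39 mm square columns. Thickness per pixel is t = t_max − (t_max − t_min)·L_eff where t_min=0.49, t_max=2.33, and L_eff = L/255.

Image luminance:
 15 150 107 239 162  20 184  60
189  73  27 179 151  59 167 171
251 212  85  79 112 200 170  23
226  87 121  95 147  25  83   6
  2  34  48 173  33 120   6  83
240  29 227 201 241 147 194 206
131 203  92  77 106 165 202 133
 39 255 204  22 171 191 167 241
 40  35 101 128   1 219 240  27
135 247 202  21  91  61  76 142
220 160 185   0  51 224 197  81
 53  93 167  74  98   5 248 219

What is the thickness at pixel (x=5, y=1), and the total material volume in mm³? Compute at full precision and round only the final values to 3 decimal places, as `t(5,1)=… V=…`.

span = t_max - t_min = 2.33 - 0.49 = 1.840
L(5,1) = 59, L_eff = 59/255 = 0.231373
t(5,1) = 2.33 - 1.840·0.231373 = 1.904
Σt over all 12·8 pixels = 289802/2125 ≈ 136.3774118
V = pitch²·Σt = 1.39²·289802/2125 = 263.495

t(5,1)=1.904 V=263.495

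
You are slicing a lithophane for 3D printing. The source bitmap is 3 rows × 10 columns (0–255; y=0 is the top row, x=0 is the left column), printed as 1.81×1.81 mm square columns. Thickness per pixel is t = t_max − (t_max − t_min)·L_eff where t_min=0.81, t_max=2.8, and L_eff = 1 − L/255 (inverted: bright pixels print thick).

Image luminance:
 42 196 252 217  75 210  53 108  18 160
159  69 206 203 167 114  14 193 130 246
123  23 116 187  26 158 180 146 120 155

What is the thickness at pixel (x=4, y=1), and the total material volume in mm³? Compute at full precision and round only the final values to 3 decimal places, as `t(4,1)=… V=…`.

t(4,1)=2.113 V=183.562

span = t_max - t_min = 2.8 - 0.81 = 1.990
L(4,1) = 167, L_eff = 1 - 167/255 = 0.345098 (inverted)
t(4,1) = 2.8 - 1.990·0.345098 = 2.113
Σt over all 3·10 pixels = 357196/6375 ≈ 56.0307451
V = pitch²·Σt = 1.81²·357196/6375 = 183.562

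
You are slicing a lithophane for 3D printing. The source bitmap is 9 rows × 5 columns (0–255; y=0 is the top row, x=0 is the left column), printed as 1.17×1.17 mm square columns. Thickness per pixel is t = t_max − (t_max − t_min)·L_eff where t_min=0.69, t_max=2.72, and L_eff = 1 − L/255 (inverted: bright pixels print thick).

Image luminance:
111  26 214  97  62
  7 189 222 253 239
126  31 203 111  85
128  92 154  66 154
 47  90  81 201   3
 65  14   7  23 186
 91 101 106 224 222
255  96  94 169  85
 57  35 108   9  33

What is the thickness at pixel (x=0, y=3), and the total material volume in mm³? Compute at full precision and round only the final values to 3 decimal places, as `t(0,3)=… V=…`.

t(0,3)=1.709 V=96.687

span = t_max - t_min = 2.72 - 0.69 = 2.030
L(0,3) = 128, L_eff = 1 - 128/255 = 0.498039 (inverted)
t(0,3) = 2.72 - 2.030·0.498039 = 1.709
Σt over all 9·5 pixels = 1801091/25500 ≈ 70.6310196
V = pitch²·Σt = 1.17²·1801091/25500 = 96.687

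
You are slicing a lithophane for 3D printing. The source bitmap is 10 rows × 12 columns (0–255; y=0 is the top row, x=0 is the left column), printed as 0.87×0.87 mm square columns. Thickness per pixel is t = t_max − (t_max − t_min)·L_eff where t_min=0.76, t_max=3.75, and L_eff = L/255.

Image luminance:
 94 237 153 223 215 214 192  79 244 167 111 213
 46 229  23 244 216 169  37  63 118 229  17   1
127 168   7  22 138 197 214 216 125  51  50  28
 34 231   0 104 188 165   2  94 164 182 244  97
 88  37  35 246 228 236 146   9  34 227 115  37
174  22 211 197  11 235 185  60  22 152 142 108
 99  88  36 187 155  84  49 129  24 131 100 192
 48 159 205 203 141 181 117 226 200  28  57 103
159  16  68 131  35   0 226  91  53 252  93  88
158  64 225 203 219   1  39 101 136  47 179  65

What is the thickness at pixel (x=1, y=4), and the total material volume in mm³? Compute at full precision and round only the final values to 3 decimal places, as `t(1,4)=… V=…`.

span = t_max - t_min = 3.75 - 0.76 = 2.990
L(1,4) = 37, L_eff = 37/255 = 0.145098
t(1,4) = 3.75 - 2.990·0.145098 = 3.316
Σt over all 10·12 pixels = 701093/2550 ≈ 274.9384314
V = pitch²·Σt = 0.87²·701093/2550 = 208.101

t(1,4)=3.316 V=208.101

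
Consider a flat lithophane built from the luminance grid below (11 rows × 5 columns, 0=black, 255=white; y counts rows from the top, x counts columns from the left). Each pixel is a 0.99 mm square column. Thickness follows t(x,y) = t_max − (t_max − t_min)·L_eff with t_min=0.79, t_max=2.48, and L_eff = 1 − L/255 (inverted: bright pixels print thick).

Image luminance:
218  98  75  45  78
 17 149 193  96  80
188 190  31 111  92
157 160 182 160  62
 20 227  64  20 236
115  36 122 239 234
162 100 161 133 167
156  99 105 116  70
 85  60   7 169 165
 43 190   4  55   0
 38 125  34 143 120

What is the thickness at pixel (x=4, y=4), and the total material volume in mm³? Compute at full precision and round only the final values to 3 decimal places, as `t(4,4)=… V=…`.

t(4,4)=2.354 V=82.871

span = t_max - t_min = 2.48 - 0.79 = 1.690
L(4,4) = 236, L_eff = 1 - 236/255 = 0.074510 (inverted)
t(4,4) = 2.48 - 1.690·0.074510 = 2.354
Σt over all 11·5 pixels = 2156113/25500 ≈ 84.5534510
V = pitch²·Σt = 0.99²·2156113/25500 = 82.871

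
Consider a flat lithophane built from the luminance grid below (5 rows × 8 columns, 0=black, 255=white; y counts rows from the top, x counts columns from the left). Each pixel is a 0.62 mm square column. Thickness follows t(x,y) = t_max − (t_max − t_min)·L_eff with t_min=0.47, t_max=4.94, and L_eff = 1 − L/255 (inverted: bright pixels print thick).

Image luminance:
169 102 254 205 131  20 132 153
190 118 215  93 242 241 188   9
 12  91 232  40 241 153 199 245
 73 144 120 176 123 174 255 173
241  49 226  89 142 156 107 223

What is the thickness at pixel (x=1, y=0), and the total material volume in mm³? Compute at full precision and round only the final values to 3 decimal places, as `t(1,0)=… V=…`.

t(1,0)=2.258 V=48.640

span = t_max - t_min = 4.94 - 0.47 = 4.470
L(1,0) = 102, L_eff = 1 - 102/255 = 0.600000 (inverted)
t(1,0) = 4.94 - 4.470·0.600000 = 2.258
Σt over all 5·8 pixels = 537777/4250 ≈ 126.5357647
V = pitch²·Σt = 0.62²·537777/4250 = 48.640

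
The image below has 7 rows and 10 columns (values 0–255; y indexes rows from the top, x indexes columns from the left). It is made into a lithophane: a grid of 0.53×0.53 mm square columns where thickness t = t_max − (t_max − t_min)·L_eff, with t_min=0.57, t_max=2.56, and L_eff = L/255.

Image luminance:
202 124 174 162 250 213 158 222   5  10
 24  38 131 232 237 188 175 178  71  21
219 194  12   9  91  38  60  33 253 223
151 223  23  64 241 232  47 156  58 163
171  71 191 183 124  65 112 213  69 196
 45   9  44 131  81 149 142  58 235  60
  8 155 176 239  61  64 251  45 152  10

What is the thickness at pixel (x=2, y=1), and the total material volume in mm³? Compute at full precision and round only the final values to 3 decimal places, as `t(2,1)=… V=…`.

t(2,1)=1.538 V=31.014

span = t_max - t_min = 2.56 - 0.57 = 1.990
L(2,1) = 131, L_eff = 131/255 = 0.513725
t(2,1) = 2.56 - 1.990·0.513725 = 1.538
Σt over all 7·10 pixels = 563083/5100 ≈ 110.4084314
V = pitch²·Σt = 0.53²·563083/5100 = 31.014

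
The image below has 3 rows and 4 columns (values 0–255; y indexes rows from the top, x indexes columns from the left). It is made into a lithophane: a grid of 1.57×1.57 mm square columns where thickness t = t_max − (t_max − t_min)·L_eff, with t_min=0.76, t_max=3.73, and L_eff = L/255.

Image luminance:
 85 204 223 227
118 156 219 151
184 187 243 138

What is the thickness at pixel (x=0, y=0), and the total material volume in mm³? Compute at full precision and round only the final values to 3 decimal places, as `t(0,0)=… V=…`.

t(0,0)=2.740 V=49.036

span = t_max - t_min = 3.73 - 0.76 = 2.970
L(0,0) = 85, L_eff = 85/255 = 0.333333
t(0,0) = 3.73 - 2.970·0.333333 = 2.740
Σt over all 3·4 pixels = 33819/1700 ≈ 19.8935294
V = pitch²·Σt = 1.57²·33819/1700 = 49.036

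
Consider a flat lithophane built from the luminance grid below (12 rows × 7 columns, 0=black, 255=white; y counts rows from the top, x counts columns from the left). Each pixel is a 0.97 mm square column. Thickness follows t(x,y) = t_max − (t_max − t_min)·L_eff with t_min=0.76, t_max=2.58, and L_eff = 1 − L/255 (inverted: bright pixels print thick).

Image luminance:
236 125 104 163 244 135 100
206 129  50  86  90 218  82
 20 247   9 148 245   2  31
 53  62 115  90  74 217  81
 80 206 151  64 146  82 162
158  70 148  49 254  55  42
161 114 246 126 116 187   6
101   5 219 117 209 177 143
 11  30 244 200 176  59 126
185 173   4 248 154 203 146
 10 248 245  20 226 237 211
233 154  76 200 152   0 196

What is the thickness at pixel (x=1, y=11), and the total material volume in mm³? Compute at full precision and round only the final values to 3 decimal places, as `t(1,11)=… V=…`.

t(1,11)=1.859 V=134.763

span = t_max - t_min = 2.58 - 0.76 = 1.820
L(1,11) = 154, L_eff = 1 - 154/255 = 0.396078 (inverted)
t(1,11) = 2.58 - 1.820·0.396078 = 1.859
Σt over all 12·7 pixels = 1826153/12750 ≈ 143.2276863
V = pitch²·Σt = 0.97²·1826153/12750 = 134.763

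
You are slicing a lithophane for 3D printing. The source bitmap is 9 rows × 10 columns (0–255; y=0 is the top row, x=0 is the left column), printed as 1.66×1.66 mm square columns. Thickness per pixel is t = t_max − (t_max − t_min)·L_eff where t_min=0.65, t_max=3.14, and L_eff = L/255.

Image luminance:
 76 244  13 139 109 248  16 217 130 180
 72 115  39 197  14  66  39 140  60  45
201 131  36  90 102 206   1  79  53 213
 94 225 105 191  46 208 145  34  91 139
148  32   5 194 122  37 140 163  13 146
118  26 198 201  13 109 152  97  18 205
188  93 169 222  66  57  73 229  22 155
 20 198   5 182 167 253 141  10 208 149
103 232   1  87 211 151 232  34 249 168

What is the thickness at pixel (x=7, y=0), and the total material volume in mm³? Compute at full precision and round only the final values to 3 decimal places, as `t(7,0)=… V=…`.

t(7,0)=1.021 V=489.180

span = t_max - t_min = 3.14 - 0.65 = 2.490
L(7,0) = 217, L_eff = 217/255 = 0.850980
t(7,0) = 3.14 - 2.490·0.850980 = 1.021
Σt over all 9·10 pixels = 177.522
V = pitch²·Σt = 1.66²·177.522 = 489.180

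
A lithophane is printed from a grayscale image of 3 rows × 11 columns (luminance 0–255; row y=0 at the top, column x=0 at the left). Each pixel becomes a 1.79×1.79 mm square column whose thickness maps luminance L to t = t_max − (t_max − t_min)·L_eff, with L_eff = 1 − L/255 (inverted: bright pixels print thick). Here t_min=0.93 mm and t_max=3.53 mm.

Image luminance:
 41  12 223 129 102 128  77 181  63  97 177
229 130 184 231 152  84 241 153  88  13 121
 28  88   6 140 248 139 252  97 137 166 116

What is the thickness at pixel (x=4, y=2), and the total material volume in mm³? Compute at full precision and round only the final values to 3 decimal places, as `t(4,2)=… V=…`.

span = t_max - t_min = 3.53 - 0.93 = 2.600
L(4,2) = 248, L_eff = 1 - 248/255 = 0.027451 (inverted)
t(4,2) = 3.53 - 2.600·0.027451 = 3.459
Σt over all 3·11 pixels = 75743/1020 ≈ 74.2578431
V = pitch²·Σt = 1.79²·75743/1020 = 237.930

t(4,2)=3.459 V=237.930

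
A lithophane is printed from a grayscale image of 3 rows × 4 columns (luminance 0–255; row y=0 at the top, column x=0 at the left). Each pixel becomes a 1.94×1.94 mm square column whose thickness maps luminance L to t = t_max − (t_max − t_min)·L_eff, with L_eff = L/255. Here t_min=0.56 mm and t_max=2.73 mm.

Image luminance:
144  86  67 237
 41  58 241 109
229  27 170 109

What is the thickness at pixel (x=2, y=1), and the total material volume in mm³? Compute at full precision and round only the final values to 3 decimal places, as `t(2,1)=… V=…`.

t(2,1)=0.679 V=74.678

span = t_max - t_min = 2.73 - 0.56 = 2.170
L(2,1) = 241, L_eff = 241/255 = 0.945098
t(2,1) = 2.73 - 2.170·0.945098 = 0.679
Σt over all 3·4 pixels = 84329/4250 ≈ 19.8421176
V = pitch²·Σt = 1.94²·84329/4250 = 74.678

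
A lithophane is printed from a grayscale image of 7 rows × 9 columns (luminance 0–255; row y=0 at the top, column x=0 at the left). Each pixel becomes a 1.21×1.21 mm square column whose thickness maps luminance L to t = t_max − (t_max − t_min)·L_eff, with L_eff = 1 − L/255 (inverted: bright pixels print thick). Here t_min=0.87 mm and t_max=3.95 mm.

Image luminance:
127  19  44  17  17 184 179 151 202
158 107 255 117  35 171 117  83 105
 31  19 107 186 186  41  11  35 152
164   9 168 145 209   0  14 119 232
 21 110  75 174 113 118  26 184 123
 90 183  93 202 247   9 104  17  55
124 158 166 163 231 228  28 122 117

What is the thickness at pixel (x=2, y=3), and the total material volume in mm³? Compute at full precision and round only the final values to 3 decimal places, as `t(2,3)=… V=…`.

t(2,3)=2.899 V=207.519

span = t_max - t_min = 3.95 - 0.87 = 3.080
L(2,3) = 168, L_eff = 1 - 168/255 = 0.341176 (inverted)
t(2,3) = 3.95 - 3.080·0.341176 = 2.899
Σt over all 7·9 pixels = 1204777/8500 ≈ 141.7384706
V = pitch²·Σt = 1.21²·1204777/8500 = 207.519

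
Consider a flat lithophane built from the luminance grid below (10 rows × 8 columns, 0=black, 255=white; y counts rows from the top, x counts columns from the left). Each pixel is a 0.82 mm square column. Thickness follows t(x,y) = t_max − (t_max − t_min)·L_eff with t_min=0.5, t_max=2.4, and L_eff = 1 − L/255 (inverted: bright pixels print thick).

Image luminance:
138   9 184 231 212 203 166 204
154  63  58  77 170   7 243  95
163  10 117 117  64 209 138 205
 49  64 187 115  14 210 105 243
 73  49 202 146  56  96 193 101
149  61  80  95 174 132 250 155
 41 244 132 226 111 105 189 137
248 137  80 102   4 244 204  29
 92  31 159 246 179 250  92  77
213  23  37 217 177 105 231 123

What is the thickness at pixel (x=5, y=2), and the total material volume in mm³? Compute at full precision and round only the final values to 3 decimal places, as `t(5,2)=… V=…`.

t(5,2)=2.057 V=80.609

span = t_max - t_min = 2.4 - 0.5 = 1.900
L(5,2) = 209, L_eff = 1 - 209/255 = 0.180392 (inverted)
t(5,2) = 2.4 - 1.900·0.180392 = 2.057
Σt over all 10·8 pixels = 305699/2550 ≈ 119.8819608
V = pitch²·Σt = 0.82²·305699/2550 = 80.609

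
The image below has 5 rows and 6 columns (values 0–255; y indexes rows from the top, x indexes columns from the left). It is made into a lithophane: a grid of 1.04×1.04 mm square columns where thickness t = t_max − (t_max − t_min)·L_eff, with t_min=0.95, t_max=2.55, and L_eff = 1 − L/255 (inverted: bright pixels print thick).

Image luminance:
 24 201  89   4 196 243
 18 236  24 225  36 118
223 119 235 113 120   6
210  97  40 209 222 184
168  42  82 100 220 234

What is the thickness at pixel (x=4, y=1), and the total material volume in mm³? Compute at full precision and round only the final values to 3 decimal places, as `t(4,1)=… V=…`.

span = t_max - t_min = 2.55 - 0.95 = 1.600
L(4,1) = 36, L_eff = 1 - 36/255 = 0.858824 (inverted)
t(4,1) = 2.55 - 1.600·0.858824 = 1.176
Σt over all 5·6 pixels = 45761/850 ≈ 53.8364706
V = pitch²·Σt = 1.04²·45761/850 = 58.230

t(4,1)=1.176 V=58.230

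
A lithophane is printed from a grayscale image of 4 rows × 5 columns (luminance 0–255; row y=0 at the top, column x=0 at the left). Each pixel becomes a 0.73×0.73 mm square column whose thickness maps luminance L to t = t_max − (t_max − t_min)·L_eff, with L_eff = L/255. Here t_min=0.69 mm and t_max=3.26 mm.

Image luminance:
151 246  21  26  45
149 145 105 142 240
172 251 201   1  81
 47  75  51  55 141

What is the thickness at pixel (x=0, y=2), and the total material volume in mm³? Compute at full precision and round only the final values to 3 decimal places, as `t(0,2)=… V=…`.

span = t_max - t_min = 3.26 - 0.69 = 2.570
L(0,2) = 172, L_eff = 172/255 = 0.674510
t(0,2) = 3.26 - 2.570·0.674510 = 1.527
Σt over all 4·5 pixels = 211987/5100 ≈ 41.5660784
V = pitch²·Σt = 0.73²·211987/5100 = 22.151

t(0,2)=1.527 V=22.151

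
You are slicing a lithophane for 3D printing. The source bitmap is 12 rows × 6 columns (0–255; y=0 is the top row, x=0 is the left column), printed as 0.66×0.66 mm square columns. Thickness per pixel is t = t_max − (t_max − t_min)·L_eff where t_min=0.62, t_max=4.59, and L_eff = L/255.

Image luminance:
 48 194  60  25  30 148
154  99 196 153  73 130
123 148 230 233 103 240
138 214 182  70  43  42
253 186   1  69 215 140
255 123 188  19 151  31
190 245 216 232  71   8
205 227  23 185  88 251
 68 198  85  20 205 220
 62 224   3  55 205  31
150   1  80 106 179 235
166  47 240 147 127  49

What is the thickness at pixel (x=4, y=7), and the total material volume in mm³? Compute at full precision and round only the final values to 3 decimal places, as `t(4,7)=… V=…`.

span = t_max - t_min = 4.59 - 0.62 = 3.970
L(4,7) = 88, L_eff = 88/255 = 0.345098
t(4,7) = 4.59 - 3.970·0.345098 = 3.220
Σt over all 12·6 pixels = 4635493/25500 ≈ 181.7840392
V = pitch²·Σt = 0.66²·4635493/25500 = 79.185

t(4,7)=3.220 V=79.185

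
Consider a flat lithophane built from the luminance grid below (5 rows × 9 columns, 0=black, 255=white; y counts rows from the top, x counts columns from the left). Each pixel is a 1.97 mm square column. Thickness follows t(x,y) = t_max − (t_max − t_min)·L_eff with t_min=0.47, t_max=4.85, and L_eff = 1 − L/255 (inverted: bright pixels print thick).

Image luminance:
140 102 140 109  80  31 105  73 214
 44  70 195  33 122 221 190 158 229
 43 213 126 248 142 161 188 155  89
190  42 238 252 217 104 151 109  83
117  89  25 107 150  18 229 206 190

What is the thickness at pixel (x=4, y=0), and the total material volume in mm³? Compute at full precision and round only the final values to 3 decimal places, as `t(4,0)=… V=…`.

t(4,0)=1.844 V=491.241

span = t_max - t_min = 4.85 - 0.47 = 4.380
L(4,0) = 80, L_eff = 1 - 80/255 = 0.686275 (inverted)
t(4,0) = 4.85 - 4.380·0.686275 = 1.844
Σt over all 5·9 pixels = 1075923/8500 ≈ 126.5791765
V = pitch²·Σt = 1.97²·1075923/8500 = 491.241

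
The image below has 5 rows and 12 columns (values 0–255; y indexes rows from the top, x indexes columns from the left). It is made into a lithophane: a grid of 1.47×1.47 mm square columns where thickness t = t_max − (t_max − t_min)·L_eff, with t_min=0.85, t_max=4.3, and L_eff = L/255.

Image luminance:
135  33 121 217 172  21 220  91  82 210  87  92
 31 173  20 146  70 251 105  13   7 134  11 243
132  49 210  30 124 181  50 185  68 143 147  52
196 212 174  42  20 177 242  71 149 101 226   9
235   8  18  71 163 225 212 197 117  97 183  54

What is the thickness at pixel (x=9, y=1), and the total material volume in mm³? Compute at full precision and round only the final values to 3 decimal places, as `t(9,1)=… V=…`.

t(9,1)=2.487 V=345.407

span = t_max - t_min = 4.3 - 0.85 = 3.450
L(9,1) = 134, L_eff = 134/255 = 0.525490
t(9,1) = 4.3 - 3.450·0.525490 = 2.487
Σt over all 5·12 pixels = 54347/340 ≈ 159.8441176
V = pitch²·Σt = 1.47²·54347/340 = 345.407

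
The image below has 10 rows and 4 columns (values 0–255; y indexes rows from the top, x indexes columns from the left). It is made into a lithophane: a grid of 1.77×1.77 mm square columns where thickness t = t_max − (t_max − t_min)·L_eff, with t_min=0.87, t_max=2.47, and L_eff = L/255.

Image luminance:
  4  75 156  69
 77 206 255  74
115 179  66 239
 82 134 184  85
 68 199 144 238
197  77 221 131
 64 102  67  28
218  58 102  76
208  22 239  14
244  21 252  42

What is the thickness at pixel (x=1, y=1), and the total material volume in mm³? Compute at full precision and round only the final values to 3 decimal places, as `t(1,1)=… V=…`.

span = t_max - t_min = 2.47 - 0.87 = 1.600
L(1,1) = 206, L_eff = 206/255 = 0.807843
t(1,1) = 2.47 - 1.600·0.807843 = 1.177
Σt over all 10·4 pixels = 5042/75 ≈ 67.2266667
V = pitch²·Σt = 1.77²·5042/75 = 210.614

t(1,1)=1.177 V=210.614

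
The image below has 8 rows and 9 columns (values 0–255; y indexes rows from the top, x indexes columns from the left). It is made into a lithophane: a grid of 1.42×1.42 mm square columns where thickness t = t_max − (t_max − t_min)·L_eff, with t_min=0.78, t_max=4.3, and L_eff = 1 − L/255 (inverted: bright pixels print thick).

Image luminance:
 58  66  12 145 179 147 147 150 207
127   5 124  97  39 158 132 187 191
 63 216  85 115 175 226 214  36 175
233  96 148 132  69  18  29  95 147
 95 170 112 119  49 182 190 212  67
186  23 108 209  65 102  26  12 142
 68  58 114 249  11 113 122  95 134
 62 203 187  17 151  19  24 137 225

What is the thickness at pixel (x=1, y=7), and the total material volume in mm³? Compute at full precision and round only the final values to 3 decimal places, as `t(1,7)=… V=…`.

span = t_max - t_min = 4.3 - 0.78 = 3.520
L(1,7) = 203, L_eff = 1 - 203/255 = 0.203922 (inverted)
t(1,7) = 4.3 - 3.520·0.203922 = 3.582
Σt over all 8·9 pixels = 1106108/6375 ≈ 173.5071373
V = pitch²·Σt = 1.42²·1106108/6375 = 349.860

t(1,7)=3.582 V=349.860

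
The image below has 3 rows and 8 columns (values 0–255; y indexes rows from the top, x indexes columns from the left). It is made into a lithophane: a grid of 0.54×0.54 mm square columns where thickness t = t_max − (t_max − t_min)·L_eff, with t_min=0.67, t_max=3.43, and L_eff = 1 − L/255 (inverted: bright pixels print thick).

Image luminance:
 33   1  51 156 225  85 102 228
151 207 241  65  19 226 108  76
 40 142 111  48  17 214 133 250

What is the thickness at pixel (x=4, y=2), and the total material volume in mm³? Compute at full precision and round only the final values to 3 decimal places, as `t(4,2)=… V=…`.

t(4,2)=0.854 V=13.933

span = t_max - t_min = 3.43 - 0.67 = 2.760
L(4,2) = 17, L_eff = 1 - 17/255 = 0.933333 (inverted)
t(4,2) = 3.43 - 2.760·0.933333 = 0.854
Σt over all 3·8 pixels = 101537/2125 ≈ 47.7821176
V = pitch²·Σt = 0.54²·101537/2125 = 13.933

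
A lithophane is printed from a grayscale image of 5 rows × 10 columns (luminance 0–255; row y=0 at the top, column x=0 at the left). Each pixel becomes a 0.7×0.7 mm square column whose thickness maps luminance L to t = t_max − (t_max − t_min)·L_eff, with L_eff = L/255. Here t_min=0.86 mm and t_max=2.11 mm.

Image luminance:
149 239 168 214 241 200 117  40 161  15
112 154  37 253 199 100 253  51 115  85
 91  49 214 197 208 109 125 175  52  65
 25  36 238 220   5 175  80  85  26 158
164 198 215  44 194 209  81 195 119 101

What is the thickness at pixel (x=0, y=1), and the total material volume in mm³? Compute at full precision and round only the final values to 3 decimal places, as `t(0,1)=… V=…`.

t(0,1)=1.561 V=35.467

span = t_max - t_min = 2.11 - 0.86 = 1.250
L(0,1) = 112, L_eff = 112/255 = 0.439216
t(0,1) = 2.11 - 1.250·0.439216 = 1.561
Σt over all 5·10 pixels = 2461/34 ≈ 72.3823529
V = pitch²·Σt = 0.7²·2461/34 = 35.467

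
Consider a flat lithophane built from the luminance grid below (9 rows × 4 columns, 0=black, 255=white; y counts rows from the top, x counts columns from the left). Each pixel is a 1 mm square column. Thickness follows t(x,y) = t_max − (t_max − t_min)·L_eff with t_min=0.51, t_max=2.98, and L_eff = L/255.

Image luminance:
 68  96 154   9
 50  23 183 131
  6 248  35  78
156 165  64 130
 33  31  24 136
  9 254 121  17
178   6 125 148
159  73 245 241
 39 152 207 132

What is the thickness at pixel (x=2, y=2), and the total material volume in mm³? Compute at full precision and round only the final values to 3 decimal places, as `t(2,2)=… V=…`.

t(2,2)=2.641 V=69.252

span = t_max - t_min = 2.98 - 0.51 = 2.470
L(2,2) = 35, L_eff = 35/255 = 0.137255
t(2,2) = 2.98 - 2.470·0.137255 = 2.641
Σt over all 9·4 pixels = 882959/12750 ≈ 69.2516863
V = pitch²·Σt = 1²·882959/12750 = 69.252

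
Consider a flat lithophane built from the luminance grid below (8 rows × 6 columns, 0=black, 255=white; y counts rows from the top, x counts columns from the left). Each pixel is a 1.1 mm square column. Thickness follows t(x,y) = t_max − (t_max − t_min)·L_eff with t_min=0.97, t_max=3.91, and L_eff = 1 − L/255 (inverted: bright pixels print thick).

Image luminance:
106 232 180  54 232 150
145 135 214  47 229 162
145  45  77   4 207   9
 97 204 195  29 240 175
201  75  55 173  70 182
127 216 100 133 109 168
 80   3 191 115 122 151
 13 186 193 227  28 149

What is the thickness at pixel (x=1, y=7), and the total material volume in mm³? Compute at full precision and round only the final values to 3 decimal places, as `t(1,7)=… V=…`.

t(1,7)=3.114 V=145.342

span = t_max - t_min = 3.91 - 0.97 = 2.940
L(1,7) = 186, L_eff = 1 - 186/255 = 0.270588 (inverted)
t(1,7) = 3.91 - 2.940·0.270588 = 3.114
Σt over all 8·6 pixels = 2042/17 ≈ 120.1176471
V = pitch²·Σt = 1.1²·2042/17 = 145.342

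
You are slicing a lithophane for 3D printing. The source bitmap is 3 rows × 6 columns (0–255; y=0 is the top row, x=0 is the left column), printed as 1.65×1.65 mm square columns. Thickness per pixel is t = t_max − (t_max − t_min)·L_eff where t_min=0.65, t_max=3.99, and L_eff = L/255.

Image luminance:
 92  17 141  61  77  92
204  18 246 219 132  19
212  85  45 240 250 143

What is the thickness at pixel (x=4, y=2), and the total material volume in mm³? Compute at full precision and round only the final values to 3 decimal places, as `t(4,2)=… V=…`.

span = t_max - t_min = 3.99 - 0.65 = 3.340
L(4,2) = 250, L_eff = 250/255 = 0.980392
t(4,2) = 3.99 - 3.340·0.980392 = 0.715
Σt over all 3·6 pixels = 266387/6375 ≈ 41.7861961
V = pitch²·Σt = 1.65²·266387/6375 = 113.763

t(4,2)=0.715 V=113.763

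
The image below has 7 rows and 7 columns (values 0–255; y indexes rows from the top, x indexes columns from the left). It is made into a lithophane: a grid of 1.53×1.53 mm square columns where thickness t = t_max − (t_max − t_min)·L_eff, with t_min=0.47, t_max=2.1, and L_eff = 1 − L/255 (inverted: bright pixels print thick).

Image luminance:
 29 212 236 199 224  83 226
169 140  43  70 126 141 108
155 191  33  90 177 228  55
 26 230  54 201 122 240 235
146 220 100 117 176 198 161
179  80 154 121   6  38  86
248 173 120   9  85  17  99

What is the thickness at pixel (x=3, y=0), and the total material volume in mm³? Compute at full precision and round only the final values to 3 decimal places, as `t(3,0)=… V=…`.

span = t_max - t_min = 2.1 - 0.47 = 1.630
L(3,0) = 199, L_eff = 1 - 199/255 = 0.219608 (inverted)
t(3,0) = 2.1 - 1.630·0.219608 = 1.742
Σt over all 7·7 pixels = 553051/8500 ≈ 65.0648235
V = pitch²·Σt = 1.53²·553051/8500 = 152.310

t(3,0)=1.742 V=152.310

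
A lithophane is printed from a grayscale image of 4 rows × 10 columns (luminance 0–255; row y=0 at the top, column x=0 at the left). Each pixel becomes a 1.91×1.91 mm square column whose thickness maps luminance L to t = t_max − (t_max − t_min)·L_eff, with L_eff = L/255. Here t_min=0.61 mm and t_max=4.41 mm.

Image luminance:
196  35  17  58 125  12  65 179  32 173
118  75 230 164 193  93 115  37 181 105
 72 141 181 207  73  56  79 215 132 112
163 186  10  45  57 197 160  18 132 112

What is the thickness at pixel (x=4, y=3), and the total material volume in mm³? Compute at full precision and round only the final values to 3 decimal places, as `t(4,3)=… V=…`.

t(4,3)=3.561 V=396.115

span = t_max - t_min = 4.41 - 0.61 = 3.800
L(4,3) = 57, L_eff = 57/255 = 0.223529
t(4,3) = 4.41 - 3.800·0.223529 = 3.561
Σt over all 4·10 pixels = 46147/425 ≈ 108.5811765
V = pitch²·Σt = 1.91²·46147/425 = 396.115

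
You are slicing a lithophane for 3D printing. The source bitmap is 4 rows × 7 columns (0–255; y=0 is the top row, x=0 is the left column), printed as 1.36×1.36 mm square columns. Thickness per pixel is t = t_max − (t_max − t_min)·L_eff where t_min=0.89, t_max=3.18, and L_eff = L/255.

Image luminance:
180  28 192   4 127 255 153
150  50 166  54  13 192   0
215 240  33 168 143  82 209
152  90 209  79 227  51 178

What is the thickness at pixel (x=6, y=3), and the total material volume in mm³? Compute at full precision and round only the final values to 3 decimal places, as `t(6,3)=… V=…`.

t(6,3)=1.581 V=104.227

span = t_max - t_min = 3.18 - 0.89 = 2.290
L(6,3) = 178, L_eff = 178/255 = 0.698039
t(6,3) = 3.18 - 2.290·0.698039 = 1.581
Σt over all 4·7 pixels = 71848/1275 ≈ 56.3513725
V = pitch²·Σt = 1.36²·71848/1275 = 104.227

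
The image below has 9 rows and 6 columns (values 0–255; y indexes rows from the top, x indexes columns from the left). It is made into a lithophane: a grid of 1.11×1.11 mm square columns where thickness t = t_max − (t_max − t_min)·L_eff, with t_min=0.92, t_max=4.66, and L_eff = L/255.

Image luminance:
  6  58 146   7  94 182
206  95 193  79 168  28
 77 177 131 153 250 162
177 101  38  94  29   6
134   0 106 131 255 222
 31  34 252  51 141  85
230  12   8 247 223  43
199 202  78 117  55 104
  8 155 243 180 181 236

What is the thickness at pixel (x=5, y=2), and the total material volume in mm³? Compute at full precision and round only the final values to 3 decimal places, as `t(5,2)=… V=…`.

t(5,2)=2.284 V=190.417

span = t_max - t_min = 4.66 - 0.92 = 3.740
L(5,2) = 162, L_eff = 162/255 = 0.635294
t(5,2) = 4.66 - 3.740·0.635294 = 2.284
Σt over all 9·6 pixels = 11591/75 ≈ 154.5466667
V = pitch²·Σt = 1.11²·11591/75 = 190.417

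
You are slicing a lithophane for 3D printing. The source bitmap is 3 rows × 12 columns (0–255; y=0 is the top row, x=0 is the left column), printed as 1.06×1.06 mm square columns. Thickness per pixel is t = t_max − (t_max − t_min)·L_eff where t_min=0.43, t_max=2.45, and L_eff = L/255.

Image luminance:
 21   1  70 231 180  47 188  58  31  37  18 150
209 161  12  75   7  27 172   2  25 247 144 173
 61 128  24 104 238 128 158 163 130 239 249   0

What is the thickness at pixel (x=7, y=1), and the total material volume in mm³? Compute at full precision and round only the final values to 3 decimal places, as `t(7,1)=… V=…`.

span = t_max - t_min = 2.45 - 0.43 = 2.020
L(7,1) = 2, L_eff = 2/255 = 0.007843
t(7,1) = 2.45 - 2.020·0.007843 = 2.434
Σt over all 3·12 pixels = 364921/6375 ≈ 57.2425098
V = pitch²·Σt = 1.06²·364921/6375 = 64.318

t(7,1)=2.434 V=64.318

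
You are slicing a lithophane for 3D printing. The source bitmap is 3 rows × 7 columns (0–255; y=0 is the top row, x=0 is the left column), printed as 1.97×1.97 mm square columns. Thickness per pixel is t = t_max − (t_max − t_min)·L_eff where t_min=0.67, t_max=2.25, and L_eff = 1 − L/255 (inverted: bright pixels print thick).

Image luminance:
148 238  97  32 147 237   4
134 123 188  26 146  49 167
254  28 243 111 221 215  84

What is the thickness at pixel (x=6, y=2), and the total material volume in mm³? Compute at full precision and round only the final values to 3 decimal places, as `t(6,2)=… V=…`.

t(6,2)=1.190 V=124.146

span = t_max - t_min = 2.25 - 0.67 = 1.580
L(6,2) = 84, L_eff = 1 - 84/255 = 0.670588 (inverted)
t(6,2) = 2.25 - 1.580·0.670588 = 1.190
Σt over all 3·7 pixels = 271907/8500 ≈ 31.9890588
V = pitch²·Σt = 1.97²·271907/8500 = 124.146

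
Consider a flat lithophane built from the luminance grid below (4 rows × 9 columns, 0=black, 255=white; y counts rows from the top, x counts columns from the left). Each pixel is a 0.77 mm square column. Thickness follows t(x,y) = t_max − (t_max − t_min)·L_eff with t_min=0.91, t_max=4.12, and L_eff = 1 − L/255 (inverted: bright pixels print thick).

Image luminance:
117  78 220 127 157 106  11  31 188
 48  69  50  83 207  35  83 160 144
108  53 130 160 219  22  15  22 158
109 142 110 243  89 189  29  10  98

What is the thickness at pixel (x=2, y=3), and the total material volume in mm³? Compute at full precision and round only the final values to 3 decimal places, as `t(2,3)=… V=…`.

span = t_max - t_min = 4.12 - 0.91 = 3.210
L(2,3) = 110, L_eff = 1 - 110/255 = 0.568627 (inverted)
t(2,3) = 4.12 - 3.210·0.568627 = 2.295
Σt over all 4·9 pixels = 6872/85 ≈ 80.8470588
V = pitch²·Σt = 0.77²·6872/85 = 47.934

t(2,3)=2.295 V=47.934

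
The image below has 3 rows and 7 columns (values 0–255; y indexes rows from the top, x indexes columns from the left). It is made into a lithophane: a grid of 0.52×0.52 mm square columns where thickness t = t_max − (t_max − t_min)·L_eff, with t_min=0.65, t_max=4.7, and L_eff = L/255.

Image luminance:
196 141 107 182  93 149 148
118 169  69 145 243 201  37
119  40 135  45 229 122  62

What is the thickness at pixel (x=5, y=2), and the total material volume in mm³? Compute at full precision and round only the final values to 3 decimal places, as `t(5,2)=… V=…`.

span = t_max - t_min = 4.7 - 0.65 = 4.050
L(5,2) = 122, L_eff = 122/255 = 0.478431
t(5,2) = 4.7 - 4.050·0.478431 = 2.762
Σt over all 3·7 pixels = 4677/85 ≈ 55.0235294
V = pitch²·Σt = 0.52²·4677/85 = 14.878

t(5,2)=2.762 V=14.878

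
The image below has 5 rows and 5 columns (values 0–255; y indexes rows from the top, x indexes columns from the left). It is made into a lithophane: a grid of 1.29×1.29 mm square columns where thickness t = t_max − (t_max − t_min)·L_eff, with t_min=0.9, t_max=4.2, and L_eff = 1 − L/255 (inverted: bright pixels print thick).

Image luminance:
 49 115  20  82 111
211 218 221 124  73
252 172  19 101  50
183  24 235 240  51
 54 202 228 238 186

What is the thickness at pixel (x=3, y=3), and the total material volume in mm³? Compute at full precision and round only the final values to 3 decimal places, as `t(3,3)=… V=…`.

t(3,3)=4.006 V=111.933

span = t_max - t_min = 4.2 - 0.9 = 3.300
L(3,3) = 240, L_eff = 1 - 240/255 = 0.058824 (inverted)
t(3,3) = 4.2 - 3.300·0.058824 = 4.006
Σt over all 5·5 pixels = 28587/425 ≈ 67.2635294
V = pitch²·Σt = 1.29²·28587/425 = 111.933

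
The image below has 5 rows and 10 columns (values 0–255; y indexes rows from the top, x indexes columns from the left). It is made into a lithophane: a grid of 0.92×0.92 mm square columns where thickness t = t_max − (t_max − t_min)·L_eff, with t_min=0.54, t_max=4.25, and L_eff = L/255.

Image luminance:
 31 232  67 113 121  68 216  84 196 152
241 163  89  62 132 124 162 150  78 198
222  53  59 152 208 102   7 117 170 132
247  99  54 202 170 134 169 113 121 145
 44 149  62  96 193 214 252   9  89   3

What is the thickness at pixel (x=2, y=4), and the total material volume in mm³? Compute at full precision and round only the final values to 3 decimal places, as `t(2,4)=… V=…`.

t(2,4)=3.348 V=100.236

span = t_max - t_min = 4.25 - 0.54 = 3.710
L(2,4) = 62, L_eff = 62/255 = 0.243137
t(2,4) = 4.25 - 3.710·0.243137 = 3.348
Σt over all 5·10 pixels = 754966/6375 ≈ 118.4260392
V = pitch²·Σt = 0.92²·754966/6375 = 100.236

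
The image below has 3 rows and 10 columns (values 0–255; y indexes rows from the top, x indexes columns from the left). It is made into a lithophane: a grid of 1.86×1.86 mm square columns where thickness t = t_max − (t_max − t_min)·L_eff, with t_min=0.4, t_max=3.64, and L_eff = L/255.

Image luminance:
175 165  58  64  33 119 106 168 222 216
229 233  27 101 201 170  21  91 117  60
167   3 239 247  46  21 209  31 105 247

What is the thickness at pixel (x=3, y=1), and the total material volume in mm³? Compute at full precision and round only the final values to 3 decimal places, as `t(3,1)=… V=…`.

t(3,1)=2.357 V=206.751

span = t_max - t_min = 3.64 - 0.4 = 3.240
L(3,1) = 101, L_eff = 101/255 = 0.396078
t(3,1) = 3.64 - 3.240·0.396078 = 2.357
Σt over all 3·10 pixels = 126993/2125 ≈ 59.7614118
V = pitch²·Σt = 1.86²·126993/2125 = 206.751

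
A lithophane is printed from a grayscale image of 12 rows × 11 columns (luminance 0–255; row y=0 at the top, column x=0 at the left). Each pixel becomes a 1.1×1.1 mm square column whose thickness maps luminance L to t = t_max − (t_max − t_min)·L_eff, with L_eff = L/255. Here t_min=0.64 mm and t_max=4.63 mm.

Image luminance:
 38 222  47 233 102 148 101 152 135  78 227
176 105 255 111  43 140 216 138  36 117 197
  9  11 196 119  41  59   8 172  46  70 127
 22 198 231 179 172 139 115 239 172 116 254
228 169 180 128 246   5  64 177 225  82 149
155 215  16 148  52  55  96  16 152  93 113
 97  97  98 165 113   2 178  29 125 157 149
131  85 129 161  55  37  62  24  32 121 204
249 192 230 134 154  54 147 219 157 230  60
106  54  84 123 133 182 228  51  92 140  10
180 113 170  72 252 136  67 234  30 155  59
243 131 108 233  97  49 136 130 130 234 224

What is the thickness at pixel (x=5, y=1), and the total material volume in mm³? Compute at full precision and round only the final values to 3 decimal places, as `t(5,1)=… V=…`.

t(5,1)=2.439 V=418.799

span = t_max - t_min = 4.63 - 0.64 = 3.990
L(5,1) = 140, L_eff = 140/255 = 0.549020
t(5,1) = 4.63 - 3.990·0.549020 = 2.439
Σt over all 12·11 pixels = 2941973/8500 ≈ 346.1144706
V = pitch²·Σt = 1.1²·2941973/8500 = 418.799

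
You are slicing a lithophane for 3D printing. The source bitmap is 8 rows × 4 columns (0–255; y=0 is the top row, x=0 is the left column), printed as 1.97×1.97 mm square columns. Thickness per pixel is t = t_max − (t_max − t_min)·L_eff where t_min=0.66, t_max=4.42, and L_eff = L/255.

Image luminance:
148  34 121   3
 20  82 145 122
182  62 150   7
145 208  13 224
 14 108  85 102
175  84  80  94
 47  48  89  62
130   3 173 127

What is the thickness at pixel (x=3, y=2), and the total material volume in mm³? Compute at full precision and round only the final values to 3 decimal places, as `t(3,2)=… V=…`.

t(3,2)=4.317 V=372.263

span = t_max - t_min = 4.42 - 0.66 = 3.760
L(3,2) = 7, L_eff = 7/255 = 0.027451
t(3,2) = 4.42 - 3.760·0.027451 = 4.317
Σt over all 8·4 pixels = 203834/2125 ≈ 95.9218824
V = pitch²·Σt = 1.97²·203834/2125 = 372.263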